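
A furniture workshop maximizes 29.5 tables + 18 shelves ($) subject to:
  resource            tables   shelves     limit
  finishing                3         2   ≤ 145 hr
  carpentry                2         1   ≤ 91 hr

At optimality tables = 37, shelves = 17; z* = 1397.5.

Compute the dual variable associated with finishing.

6.5

Both finishing and carpentry are binding at x*.
The binding rows give the dual system: 3·y_finishing + 2·y_carpentry = 29.5 and 2·y_finishing + 1·y_carpentry = 18.
→ y_finishing = 6.5 and y_carpentry = 5.
Shadow price of finishing = 6.5.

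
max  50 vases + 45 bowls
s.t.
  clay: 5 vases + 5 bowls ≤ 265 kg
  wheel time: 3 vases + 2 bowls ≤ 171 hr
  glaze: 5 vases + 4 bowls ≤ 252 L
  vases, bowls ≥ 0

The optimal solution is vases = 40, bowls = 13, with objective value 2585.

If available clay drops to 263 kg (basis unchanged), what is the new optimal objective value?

2575

At the optimum: clay uses 265 of 265 (binding); wheel time uses 146 of 171 (slack = 25); glaze uses 252 of 252 (binding).
By complementary slackness, y = 0 for the non-binding constraint.
From A_Bᵀ y = c: 5·y_clay + 5·y_glaze = 50; 5·y_clay + 4·y_glaze = 45.
This yields shadow prices y_clay = 5, y_glaze = 5.
Δz = y_clay·Δb = 5 × (-2) = -10, so new z* = 2585 − 10 = 2575.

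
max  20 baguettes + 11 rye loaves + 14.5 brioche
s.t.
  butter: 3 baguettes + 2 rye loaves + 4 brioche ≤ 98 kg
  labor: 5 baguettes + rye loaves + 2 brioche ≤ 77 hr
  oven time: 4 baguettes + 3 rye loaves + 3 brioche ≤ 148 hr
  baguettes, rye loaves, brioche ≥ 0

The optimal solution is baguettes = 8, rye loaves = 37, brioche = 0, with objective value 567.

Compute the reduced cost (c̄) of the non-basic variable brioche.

-7.5

Check each constraint at x*: butter 98/98 (tight); labor 77/77 (tight); oven time 143/148 (slack 5).
By complementary slackness, y = 0 for the non-binding constraint.
The binding rows give the dual system: 3·y_butter + 5·y_labor = 20 and 2·y_butter + 1·y_labor = 11.
→ y_butter = 5 and y_labor = 1.
Reduced cost of brioche: c₃ − yᵀa₃ = 14.5 − (5·4 + 1·2) = 14.5 − 22 = -7.5.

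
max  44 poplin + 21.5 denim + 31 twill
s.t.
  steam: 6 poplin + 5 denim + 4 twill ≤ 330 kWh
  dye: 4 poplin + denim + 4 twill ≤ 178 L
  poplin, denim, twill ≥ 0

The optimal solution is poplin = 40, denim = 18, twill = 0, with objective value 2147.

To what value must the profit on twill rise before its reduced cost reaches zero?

Both steam and dye are binding at x*.
Dual feasibility on the basic columns requires 6·y_steam + 4·y_dye = 44, 5·y_steam + 1·y_dye = 21.5.
Solving: y_steam = 3, y_dye = 6.5.
twill enters the basis when its profit ≥ yᵀa₃ = 3·4 + 6.5·4 = 38.

38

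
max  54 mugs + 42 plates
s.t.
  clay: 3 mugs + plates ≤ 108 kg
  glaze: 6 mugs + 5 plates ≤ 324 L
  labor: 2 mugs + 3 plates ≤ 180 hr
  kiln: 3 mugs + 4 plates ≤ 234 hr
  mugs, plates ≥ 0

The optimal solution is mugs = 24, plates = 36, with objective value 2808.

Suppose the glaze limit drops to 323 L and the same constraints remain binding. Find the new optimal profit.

At the optimum: clay uses 108 of 108 (binding); glaze uses 324 of 324 (binding); labor uses 156 of 180 (slack = 24); kiln uses 216 of 234 (slack = 18).
Since labor, kiln are not tight, their duals are 0.
Dual feasibility on the basic columns requires 3·y_clay + 6·y_glaze = 54, 1·y_clay + 5·y_glaze = 42.
→ y_clay = 2 and y_glaze = 8.
Δz = y_glaze·Δb = 8 × (-1) = -8, so new z* = 2808 − 8 = 2800.

2800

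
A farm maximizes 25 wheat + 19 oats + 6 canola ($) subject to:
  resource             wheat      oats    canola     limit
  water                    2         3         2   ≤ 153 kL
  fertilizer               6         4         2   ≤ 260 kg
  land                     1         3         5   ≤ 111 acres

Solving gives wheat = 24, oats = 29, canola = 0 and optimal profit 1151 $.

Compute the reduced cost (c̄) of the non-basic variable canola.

At the optimum: water uses 135 of 153 (slack = 18); fertilizer uses 260 of 260 (binding); land uses 111 of 111 (binding).
Slack constraints have shadow price 0 (complementary slackness).
Dual feasibility on the basic columns requires 6·y_fertilizer + 1·y_land = 25, 4·y_fertilizer + 3·y_land = 19.
→ y_fertilizer = 4 and y_land = 1.
Reduced cost of canola: c₃ − yᵀa₃ = 6 − (4·2 + 1·5) = 6 − 13 = -7.

-7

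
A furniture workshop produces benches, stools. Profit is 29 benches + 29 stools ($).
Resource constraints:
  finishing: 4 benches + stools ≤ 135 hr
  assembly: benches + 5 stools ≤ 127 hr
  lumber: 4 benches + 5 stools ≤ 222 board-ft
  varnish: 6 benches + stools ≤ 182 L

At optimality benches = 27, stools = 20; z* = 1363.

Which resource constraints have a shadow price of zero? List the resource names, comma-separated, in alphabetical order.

finishing, lumber

finishing: 128/135 (slack 7)
assembly: 127/127 (binding)
lumber: 208/222 (slack 14)
varnish: 182/182 (binding)
By complementary slackness, a constraint with positive slack has shadow price 0 → finishing, lumber.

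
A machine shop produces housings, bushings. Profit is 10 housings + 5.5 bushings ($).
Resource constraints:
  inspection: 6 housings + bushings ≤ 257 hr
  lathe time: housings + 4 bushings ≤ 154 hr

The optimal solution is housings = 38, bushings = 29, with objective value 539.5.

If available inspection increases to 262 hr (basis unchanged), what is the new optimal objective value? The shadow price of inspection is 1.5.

547

Δb = 5, so new z* = 539.5 + (1.5)·(5) = 539.5 + 7.5 = 547.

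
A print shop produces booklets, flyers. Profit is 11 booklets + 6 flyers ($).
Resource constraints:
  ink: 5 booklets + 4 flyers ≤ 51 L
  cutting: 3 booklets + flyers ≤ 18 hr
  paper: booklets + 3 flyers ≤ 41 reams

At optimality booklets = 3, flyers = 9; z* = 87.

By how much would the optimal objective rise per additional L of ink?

1

Binding: ink and cutting. Non-binding: paper (11 unused).
Slack constraints have shadow price 0 (complementary slackness).
From A_Bᵀ y = c: 5·y_ink + 3·y_cutting = 11; 4·y_ink + 1·y_cutting = 6.
This yields shadow prices y_ink = 1, y_cutting = 2.
Shadow price of ink = 1.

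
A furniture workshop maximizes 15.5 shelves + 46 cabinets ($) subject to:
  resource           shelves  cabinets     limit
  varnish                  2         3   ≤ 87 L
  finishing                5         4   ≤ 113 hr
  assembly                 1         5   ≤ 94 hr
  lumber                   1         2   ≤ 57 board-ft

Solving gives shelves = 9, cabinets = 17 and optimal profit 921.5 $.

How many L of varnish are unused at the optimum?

18

varnish used = 2·9 + 3·17 = 69; slack = 87 − 69 = 18.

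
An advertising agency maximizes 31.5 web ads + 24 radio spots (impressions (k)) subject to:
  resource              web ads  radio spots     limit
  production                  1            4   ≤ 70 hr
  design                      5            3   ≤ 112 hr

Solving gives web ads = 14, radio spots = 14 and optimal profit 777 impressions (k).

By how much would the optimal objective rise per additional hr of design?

Check each constraint at x*: production 70/70 (tight); design 112/112 (tight).
From A_Bᵀ y = c: 1·y_production + 5·y_design = 31.5; 4·y_production + 3·y_design = 24.
Solving: y_production = 1.5, y_design = 6.
Shadow price of design = 6.

6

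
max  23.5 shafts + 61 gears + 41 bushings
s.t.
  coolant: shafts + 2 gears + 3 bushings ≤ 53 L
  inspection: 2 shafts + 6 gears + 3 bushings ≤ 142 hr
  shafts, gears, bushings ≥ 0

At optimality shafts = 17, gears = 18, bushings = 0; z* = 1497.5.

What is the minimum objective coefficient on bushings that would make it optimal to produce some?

Check each constraint at x*: coolant 53/53 (tight); inspection 142/142 (tight).
From A_Bᵀ y = c: 1·y_coolant + 2·y_inspection = 23.5; 2·y_coolant + 6·y_inspection = 61.
Solving: y_coolant = 9.5, y_inspection = 7.
bushings enters the basis when its profit ≥ yᵀa₃ = 9.5·3 + 7·3 = 49.5.

49.5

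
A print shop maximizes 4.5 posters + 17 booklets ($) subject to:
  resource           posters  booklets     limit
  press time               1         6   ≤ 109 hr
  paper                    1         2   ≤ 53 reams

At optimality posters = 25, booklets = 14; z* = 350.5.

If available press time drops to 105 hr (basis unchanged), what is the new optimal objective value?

Check each constraint at x*: press time 109/109 (tight); paper 53/53 (tight).
From A_Bᵀ y = c: 1·y_press time + 1·y_paper = 4.5; 6·y_press time + 2·y_paper = 17.
This yields shadow prices y_press time = 2, y_paper = 2.5.
Δz = y_press time·Δb = 2 × (-4) = -8, so new z* = 350.5 − 8 = 342.5.

342.5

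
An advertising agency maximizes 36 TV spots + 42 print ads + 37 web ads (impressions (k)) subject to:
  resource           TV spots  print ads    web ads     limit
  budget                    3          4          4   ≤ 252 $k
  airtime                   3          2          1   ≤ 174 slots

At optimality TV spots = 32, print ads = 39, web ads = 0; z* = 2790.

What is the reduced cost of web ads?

-2

At the optimum: budget uses 252 of 252 (binding); airtime uses 174 of 174 (binding).
Dual feasibility on the basic columns requires 3·y_budget + 3·y_airtime = 36, 4·y_budget + 2·y_airtime = 42.
Solving: y_budget = 9, y_airtime = 3.
Reduced cost of web ads: c₃ − yᵀa₃ = 37 − (9·4 + 3·1) = 37 − 39 = -2.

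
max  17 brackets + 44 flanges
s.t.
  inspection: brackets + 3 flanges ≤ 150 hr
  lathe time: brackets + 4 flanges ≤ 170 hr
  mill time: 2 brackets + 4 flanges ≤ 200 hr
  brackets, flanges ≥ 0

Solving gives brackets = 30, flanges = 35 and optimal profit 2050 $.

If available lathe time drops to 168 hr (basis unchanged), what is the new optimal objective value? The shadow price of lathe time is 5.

Δb = -2, so new z* = 2050 + (5)·(-2) = 2050 − 10 = 2040.

2040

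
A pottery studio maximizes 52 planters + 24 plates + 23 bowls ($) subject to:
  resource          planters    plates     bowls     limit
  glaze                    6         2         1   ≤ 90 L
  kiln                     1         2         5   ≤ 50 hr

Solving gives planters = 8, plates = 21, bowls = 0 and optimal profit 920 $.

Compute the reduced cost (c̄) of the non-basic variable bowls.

Both glaze and kiln are binding at x*.
Dual feasibility on the basic columns requires 6·y_glaze + 1·y_kiln = 52, 2·y_glaze + 2·y_kiln = 24.
Solving: y_glaze = 8, y_kiln = 4.
Reduced cost of bowls: c₃ − yᵀa₃ = 23 − (8·1 + 4·5) = 23 − 28 = -5.

-5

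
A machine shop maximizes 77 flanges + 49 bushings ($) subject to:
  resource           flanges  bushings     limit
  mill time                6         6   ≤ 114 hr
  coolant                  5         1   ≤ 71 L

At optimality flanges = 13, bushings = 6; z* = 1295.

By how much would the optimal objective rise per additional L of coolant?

7

Both mill time and coolant are binding at x*.
Dual feasibility on the basic columns requires 6·y_mill time + 5·y_coolant = 77, 6·y_mill time + 1·y_coolant = 49.
Solving: y_mill time = 7, y_coolant = 7.
Shadow price of coolant = 7.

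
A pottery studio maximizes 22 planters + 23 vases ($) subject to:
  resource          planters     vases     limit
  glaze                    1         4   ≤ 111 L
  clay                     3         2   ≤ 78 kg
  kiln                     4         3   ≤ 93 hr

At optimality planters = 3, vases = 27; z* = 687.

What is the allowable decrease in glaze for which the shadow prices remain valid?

87.75

Binding constraints: glaze, kiln. The basis is B = [[1,4],[4,3]] with det -13.
Per unit decrease in glaze, x* moves by d = (0.2308, -0.3077).
The basis stays optimal until vases reaches 0; allowable decrease = 87.75 L.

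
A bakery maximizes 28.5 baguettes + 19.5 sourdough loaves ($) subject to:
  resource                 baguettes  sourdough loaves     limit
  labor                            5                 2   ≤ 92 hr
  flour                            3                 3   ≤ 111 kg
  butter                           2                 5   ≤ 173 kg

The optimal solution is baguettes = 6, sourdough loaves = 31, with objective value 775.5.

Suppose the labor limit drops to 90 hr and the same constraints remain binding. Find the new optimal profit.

769.5

At the optimum: labor uses 92 of 92 (binding); flour uses 111 of 111 (binding); butter uses 167 of 173 (slack = 6).
By complementary slackness, y = 0 for the non-binding constraint.
From A_Bᵀ y = c: 5·y_labor + 3·y_flour = 28.5; 2·y_labor + 3·y_flour = 19.5.
→ y_labor = 3 and y_flour = 4.5.
Δz = y_labor·Δb = 3 × (-2) = -6, so new z* = 775.5 − 6 = 769.5.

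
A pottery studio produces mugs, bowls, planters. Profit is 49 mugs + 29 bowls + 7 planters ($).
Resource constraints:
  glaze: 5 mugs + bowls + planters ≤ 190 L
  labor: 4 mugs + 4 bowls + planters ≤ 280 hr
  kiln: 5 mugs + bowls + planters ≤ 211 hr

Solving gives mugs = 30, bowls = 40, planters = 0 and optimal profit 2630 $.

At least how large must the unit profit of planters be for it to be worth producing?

Binding: glaze and labor. Non-binding: kiln (21 unused).
By complementary slackness, y = 0 for the non-binding constraint.
Dual feasibility on the basic columns requires 5·y_glaze + 4·y_labor = 49, 1·y_glaze + 4·y_labor = 29.
→ y_glaze = 5 and y_labor = 6.
planters enters the basis when its profit ≥ yᵀa₃ = 5·1 + 6·1 = 11.

11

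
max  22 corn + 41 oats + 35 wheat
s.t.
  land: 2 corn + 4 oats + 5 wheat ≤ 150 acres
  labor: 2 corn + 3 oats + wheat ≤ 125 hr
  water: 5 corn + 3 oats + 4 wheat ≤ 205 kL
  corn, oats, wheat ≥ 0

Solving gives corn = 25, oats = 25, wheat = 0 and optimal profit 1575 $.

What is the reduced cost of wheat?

At the optimum: land uses 150 of 150 (binding); labor uses 125 of 125 (binding); water uses 200 of 205 (slack = 5).
Slack constraints have shadow price 0 (complementary slackness).
From A_Bᵀ y = c: 2·y_land + 2·y_labor = 22; 4·y_land + 3·y_labor = 41.
→ y_land = 8 and y_labor = 3.
Reduced cost of wheat: c₃ − yᵀa₃ = 35 − (8·5 + 3·1) = 35 − 43 = -8.

-8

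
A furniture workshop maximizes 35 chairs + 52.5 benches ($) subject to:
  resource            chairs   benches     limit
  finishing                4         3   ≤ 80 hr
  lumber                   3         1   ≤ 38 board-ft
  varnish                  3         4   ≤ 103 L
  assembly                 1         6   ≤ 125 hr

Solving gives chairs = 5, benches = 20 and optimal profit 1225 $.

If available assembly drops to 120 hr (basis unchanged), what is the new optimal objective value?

1200

Check each constraint at x*: finishing 80/80 (tight); lumber 35/38 (slack 3); varnish 95/103 (slack 8); assembly 125/125 (tight).
By complementary slackness, y = 0 for the non-binding constraints.
The binding rows give the dual system: 4·y_finishing + 1·y_assembly = 35 and 3·y_finishing + 6·y_assembly = 52.5.
Solving: y_finishing = 7.5, y_assembly = 5.
Δz = y_assembly·Δb = 5 × (-5) = -25, so new z* = 1225 − 25 = 1200.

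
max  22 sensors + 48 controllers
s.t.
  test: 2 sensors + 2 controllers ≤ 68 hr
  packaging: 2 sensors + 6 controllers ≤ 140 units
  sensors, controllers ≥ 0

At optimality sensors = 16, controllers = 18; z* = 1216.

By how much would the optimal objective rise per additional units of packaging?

6.5

Check each constraint at x*: test 68/68 (tight); packaging 140/140 (tight).
From A_Bᵀ y = c: 2·y_test + 2·y_packaging = 22; 2·y_test + 6·y_packaging = 48.
→ y_test = 4.5 and y_packaging = 6.5.
Shadow price of packaging = 6.5.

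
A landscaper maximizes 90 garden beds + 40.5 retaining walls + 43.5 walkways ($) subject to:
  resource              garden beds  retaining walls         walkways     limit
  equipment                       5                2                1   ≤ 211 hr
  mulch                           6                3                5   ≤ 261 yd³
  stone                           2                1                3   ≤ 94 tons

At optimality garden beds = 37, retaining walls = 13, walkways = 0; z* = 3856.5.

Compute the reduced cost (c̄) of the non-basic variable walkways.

Binding: equipment and mulch. Non-binding: stone (7 unused).
Since stone is not tight, its dual is 0.
Dual feasibility on the basic columns requires 5·y_equipment + 6·y_mulch = 90, 2·y_equipment + 3·y_mulch = 40.5.
→ y_equipment = 9 and y_mulch = 7.5.
Reduced cost of walkways: c₃ − yᵀa₃ = 43.5 − (9·1 + 7.5·5) = 43.5 − 46.5 = -3.

-3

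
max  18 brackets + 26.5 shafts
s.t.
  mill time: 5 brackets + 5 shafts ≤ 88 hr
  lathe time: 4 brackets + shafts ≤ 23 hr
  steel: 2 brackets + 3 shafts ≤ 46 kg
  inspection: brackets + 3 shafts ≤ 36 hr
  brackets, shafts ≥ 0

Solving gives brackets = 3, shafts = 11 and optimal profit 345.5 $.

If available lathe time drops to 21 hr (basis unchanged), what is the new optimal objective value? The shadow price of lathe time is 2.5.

Δb = -2, so new z* = 345.5 + (2.5)·(-2) = 345.5 − 5 = 340.5.

340.5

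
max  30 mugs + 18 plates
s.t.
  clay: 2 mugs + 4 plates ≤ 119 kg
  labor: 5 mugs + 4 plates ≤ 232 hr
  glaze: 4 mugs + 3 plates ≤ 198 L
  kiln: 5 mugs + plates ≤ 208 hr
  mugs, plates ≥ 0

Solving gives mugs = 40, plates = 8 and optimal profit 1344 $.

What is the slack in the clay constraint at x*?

7

clay used = 2·40 + 4·8 = 112; slack = 119 − 112 = 7.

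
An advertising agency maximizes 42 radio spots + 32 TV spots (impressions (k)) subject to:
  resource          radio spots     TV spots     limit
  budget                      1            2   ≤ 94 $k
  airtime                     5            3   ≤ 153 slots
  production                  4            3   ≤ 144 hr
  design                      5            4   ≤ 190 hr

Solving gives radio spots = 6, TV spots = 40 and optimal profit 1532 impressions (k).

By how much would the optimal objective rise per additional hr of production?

8

Check each constraint at x*: budget 86/94 (slack 8); airtime 150/153 (slack 3); production 144/144 (tight); design 190/190 (tight).
Since budget, airtime are not tight, their duals are 0.
The binding rows give the dual system: 4·y_production + 5·y_design = 42 and 3·y_production + 4·y_design = 32.
This yields shadow prices y_production = 8, y_design = 2.
Shadow price of production = 8.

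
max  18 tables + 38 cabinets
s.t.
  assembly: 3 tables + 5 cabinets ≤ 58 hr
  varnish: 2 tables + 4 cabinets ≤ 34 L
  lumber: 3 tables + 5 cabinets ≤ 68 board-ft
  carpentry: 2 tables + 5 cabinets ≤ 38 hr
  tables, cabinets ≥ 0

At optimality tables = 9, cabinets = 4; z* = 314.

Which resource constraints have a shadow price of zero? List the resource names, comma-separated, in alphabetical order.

assembly, lumber

assembly: 47/58 (slack 11)
varnish: 34/34 (binding)
lumber: 47/68 (slack 21)
carpentry: 38/38 (binding)
By complementary slackness, a constraint with positive slack has shadow price 0 → assembly, lumber.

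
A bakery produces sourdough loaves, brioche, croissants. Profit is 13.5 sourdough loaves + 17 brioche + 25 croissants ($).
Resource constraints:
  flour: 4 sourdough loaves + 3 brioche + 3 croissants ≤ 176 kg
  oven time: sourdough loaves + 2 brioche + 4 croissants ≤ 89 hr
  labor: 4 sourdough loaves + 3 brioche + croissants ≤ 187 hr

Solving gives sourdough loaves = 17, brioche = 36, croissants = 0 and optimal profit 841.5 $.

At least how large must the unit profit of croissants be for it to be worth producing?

Check each constraint at x*: flour 176/176 (tight); oven time 89/89 (tight); labor 176/187 (slack 11).
Slack constraints have shadow price 0 (complementary slackness).
The binding rows give the dual system: 4·y_flour + 1·y_oven time = 13.5 and 3·y_flour + 2·y_oven time = 17.
This yields shadow prices y_flour = 2, y_oven time = 5.5.
croissants enters the basis when its profit ≥ yᵀa₃ = 2·3 + 5.5·4 = 28.

28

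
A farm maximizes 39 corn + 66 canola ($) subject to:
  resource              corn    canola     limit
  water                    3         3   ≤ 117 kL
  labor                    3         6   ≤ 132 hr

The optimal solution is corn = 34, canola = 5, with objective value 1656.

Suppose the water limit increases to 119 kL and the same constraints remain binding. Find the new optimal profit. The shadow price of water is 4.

Δb = 2, so new z* = 1656 + (4)·(2) = 1656 + 8 = 1664.

1664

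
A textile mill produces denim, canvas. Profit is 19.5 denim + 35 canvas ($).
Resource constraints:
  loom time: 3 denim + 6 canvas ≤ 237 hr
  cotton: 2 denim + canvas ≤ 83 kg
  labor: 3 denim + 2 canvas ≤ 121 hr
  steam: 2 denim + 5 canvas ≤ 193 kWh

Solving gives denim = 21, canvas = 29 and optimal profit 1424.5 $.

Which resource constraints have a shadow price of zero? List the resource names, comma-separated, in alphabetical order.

loom time: 237/237 (binding)
cotton: 71/83 (slack 12)
labor: 121/121 (binding)
steam: 187/193 (slack 6)
By complementary slackness, a constraint with positive slack has shadow price 0 → cotton, steam.

cotton, steam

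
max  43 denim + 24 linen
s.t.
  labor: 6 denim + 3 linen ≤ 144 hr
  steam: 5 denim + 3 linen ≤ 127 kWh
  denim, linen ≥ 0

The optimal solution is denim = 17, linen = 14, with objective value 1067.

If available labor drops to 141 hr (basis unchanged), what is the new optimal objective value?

Check each constraint at x*: labor 144/144 (tight); steam 127/127 (tight).
The binding rows give the dual system: 6·y_labor + 5·y_steam = 43 and 3·y_labor + 3·y_steam = 24.
This yields shadow prices y_labor = 3, y_steam = 5.
Δz = y_labor·Δb = 3 × (-3) = -9, so new z* = 1067 − 9 = 1058.

1058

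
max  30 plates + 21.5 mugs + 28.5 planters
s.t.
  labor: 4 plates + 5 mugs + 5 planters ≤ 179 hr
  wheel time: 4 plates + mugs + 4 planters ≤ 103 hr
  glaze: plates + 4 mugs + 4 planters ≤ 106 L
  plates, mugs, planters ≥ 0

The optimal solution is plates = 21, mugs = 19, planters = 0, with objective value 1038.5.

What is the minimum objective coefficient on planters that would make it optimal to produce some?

Binding: labor and wheel time. Non-binding: glaze (9 unused).
By complementary slackness, y = 0 for the non-binding constraint.
Dual feasibility on the basic columns requires 4·y_labor + 4·y_wheel time = 30, 5·y_labor + 1·y_wheel time = 21.5.
Solving: y_labor = 3.5, y_wheel time = 4.
planters enters the basis when its profit ≥ yᵀa₃ = 3.5·5 + 4·4 = 33.5.

33.5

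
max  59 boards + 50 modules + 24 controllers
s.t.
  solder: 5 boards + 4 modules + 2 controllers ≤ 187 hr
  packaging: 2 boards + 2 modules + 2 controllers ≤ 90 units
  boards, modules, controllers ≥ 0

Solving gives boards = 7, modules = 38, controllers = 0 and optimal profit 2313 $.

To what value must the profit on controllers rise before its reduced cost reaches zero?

Both solder and packaging are binding at x*.
From A_Bᵀ y = c: 5·y_solder + 2·y_packaging = 59; 4·y_solder + 2·y_packaging = 50.
Solving: y_solder = 9, y_packaging = 7.
controllers enters the basis when its profit ≥ yᵀa₃ = 9·2 + 7·2 = 32.

32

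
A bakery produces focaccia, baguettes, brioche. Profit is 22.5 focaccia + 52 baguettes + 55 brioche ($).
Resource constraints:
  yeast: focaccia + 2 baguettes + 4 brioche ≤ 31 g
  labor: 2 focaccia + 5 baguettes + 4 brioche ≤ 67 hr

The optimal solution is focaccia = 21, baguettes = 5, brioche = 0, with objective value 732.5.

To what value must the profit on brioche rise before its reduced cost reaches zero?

At the optimum: yeast uses 31 of 31 (binding); labor uses 67 of 67 (binding).
The binding rows give the dual system: 1·y_yeast + 2·y_labor = 22.5 and 2·y_yeast + 5·y_labor = 52.
→ y_yeast = 8.5 and y_labor = 7.
brioche enters the basis when its profit ≥ yᵀa₃ = 8.5·4 + 7·4 = 62.

62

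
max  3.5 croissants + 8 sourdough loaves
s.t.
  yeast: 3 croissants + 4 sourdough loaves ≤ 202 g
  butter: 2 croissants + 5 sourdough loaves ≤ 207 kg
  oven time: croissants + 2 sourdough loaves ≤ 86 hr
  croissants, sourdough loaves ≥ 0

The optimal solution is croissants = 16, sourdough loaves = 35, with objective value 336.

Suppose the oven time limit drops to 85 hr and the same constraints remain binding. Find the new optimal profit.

334.5

Check each constraint at x*: yeast 188/202 (slack 14); butter 207/207 (tight); oven time 86/86 (tight).
Slack constraints have shadow price 0 (complementary slackness).
Dual feasibility on the basic columns requires 2·y_butter + 1·y_oven time = 3.5, 5·y_butter + 2·y_oven time = 8.
This yields shadow prices y_butter = 1, y_oven time = 1.5.
Δz = y_oven time·Δb = 1.5 × (-1) = -1.5, so new z* = 336 − 1.5 = 334.5.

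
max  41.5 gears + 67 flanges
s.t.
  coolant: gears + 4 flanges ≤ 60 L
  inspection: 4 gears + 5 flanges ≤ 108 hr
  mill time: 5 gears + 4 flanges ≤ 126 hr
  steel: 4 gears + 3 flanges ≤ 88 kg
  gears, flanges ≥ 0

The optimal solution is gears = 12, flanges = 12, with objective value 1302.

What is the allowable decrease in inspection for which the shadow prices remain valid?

Binding constraints: coolant, inspection. The basis is B = [[1,4],[4,5]] with det -11.
Per unit decrease in inspection, x* moves by d = (-0.3636, 0.0909).
The basis stays optimal until gears reaches 0; allowable decrease = 33 hr.

33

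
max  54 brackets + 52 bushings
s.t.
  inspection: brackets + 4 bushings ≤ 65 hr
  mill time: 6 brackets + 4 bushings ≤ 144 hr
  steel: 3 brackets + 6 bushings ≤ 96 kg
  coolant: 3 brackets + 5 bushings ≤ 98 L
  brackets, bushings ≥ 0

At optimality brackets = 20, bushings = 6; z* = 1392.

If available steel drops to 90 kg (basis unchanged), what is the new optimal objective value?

1368

At the optimum: inspection uses 44 of 65 (slack = 21); mill time uses 144 of 144 (binding); steel uses 96 of 96 (binding); coolant uses 90 of 98 (slack = 8).
By complementary slackness, y = 0 for the non-binding constraints.
Dual feasibility on the basic columns requires 6·y_mill time + 3·y_steel = 54, 4·y_mill time + 6·y_steel = 52.
Solving: y_mill time = 7, y_steel = 4.
Δz = y_steel·Δb = 4 × (-6) = -24, so new z* = 1392 − 24 = 1368.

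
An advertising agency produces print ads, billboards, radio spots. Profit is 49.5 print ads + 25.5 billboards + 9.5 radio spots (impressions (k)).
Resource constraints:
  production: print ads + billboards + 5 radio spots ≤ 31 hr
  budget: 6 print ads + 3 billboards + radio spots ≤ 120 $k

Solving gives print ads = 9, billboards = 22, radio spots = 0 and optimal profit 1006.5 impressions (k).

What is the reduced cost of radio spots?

Both production and budget are binding at x*.
The binding rows give the dual system: 1·y_production + 6·y_budget = 49.5 and 1·y_production + 3·y_budget = 25.5.
→ y_production = 1.5 and y_budget = 8.
Reduced cost of radio spots: c₃ − yᵀa₃ = 9.5 − (1.5·5 + 8·1) = 9.5 − 15.5 = -6.

-6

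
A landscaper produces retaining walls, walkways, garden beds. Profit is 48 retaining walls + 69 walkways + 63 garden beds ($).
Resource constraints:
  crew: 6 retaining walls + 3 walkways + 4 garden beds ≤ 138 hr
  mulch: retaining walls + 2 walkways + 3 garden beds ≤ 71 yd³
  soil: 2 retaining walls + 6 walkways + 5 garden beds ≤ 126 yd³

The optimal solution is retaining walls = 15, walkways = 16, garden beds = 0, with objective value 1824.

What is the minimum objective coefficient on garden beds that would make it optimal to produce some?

Check each constraint at x*: crew 138/138 (tight); mulch 47/71 (slack 24); soil 126/126 (tight).
Slack constraints have shadow price 0 (complementary slackness).
The binding rows give the dual system: 6·y_crew + 2·y_soil = 48 and 3·y_crew + 6·y_soil = 69.
→ y_crew = 5 and y_soil = 9.
garden beds enters the basis when its profit ≥ yᵀa₃ = 5·4 + 9·5 = 65.

65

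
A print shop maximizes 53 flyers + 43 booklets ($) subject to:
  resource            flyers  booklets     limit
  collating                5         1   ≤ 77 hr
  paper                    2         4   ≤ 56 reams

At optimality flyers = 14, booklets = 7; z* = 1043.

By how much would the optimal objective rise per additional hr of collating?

7

Check each constraint at x*: collating 77/77 (tight); paper 56/56 (tight).
From A_Bᵀ y = c: 5·y_collating + 2·y_paper = 53; 1·y_collating + 4·y_paper = 43.
This yields shadow prices y_collating = 7, y_paper = 9.
Shadow price of collating = 7.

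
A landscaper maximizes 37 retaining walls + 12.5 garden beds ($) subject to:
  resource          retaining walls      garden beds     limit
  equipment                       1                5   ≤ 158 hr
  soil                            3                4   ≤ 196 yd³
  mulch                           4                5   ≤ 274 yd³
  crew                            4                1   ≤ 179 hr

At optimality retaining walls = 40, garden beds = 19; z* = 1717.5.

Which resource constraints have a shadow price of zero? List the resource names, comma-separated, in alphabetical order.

equipment: 135/158 (slack 23)
soil: 196/196 (binding)
mulch: 255/274 (slack 19)
crew: 179/179 (binding)
By complementary slackness, a constraint with positive slack has shadow price 0 → equipment, mulch.

equipment, mulch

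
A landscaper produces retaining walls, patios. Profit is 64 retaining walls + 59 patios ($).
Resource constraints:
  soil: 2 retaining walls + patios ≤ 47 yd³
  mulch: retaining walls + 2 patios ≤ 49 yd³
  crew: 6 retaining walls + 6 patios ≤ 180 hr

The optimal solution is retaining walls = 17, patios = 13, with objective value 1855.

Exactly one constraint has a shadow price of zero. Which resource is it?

soil: 47/47 (binding)
mulch: 43/49 (slack 6)
crew: 180/180 (binding)
By complementary slackness, a constraint with positive slack has shadow price 0 → mulch.

mulch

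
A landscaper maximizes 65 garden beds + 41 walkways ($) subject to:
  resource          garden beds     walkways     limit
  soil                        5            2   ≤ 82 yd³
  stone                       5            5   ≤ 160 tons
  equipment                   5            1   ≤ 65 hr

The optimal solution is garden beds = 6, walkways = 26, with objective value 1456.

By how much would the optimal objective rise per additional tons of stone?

5

Check each constraint at x*: soil 82/82 (tight); stone 160/160 (tight); equipment 56/65 (slack 9).
By complementary slackness, y = 0 for the non-binding constraint.
From A_Bᵀ y = c: 5·y_soil + 5·y_stone = 65; 2·y_soil + 5·y_stone = 41.
Solving: y_soil = 8, y_stone = 5.
Shadow price of stone = 5.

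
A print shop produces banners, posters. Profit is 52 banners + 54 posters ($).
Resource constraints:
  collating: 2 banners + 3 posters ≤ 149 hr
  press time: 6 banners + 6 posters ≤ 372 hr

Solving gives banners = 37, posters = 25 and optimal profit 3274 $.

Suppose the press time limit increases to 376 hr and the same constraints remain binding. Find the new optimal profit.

3306

Both collating and press time are binding at x*.
Dual feasibility on the basic columns requires 2·y_collating + 6·y_press time = 52, 3·y_collating + 6·y_press time = 54.
→ y_collating = 2 and y_press time = 8.
Δz = y_press time·Δb = 8 × (4) = 32, so new z* = 3274 + 32 = 3306.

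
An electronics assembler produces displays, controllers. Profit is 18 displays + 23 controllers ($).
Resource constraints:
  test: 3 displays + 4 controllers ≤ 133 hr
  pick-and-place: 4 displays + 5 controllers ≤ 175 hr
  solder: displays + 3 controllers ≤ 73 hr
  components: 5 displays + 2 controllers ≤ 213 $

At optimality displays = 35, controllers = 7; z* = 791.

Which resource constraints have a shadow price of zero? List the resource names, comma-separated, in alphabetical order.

test: 133/133 (binding)
pick-and-place: 175/175 (binding)
solder: 56/73 (slack 17)
components: 189/213 (slack 24)
By complementary slackness, a constraint with positive slack has shadow price 0 → components, solder.

components, solder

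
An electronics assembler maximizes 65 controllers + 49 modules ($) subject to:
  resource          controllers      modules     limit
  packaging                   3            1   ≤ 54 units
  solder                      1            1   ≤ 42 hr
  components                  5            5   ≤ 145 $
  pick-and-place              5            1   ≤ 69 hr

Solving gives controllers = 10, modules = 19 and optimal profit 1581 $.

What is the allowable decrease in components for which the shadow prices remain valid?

Binding constraints: components, pick-and-place. The basis is B = [[5,5],[5,1]] with det -20.
Per unit decrease in components, x* moves by d = (0.05, -0.25).
The basis stays optimal until modules reaches 0; allowable decrease = 76 $.

76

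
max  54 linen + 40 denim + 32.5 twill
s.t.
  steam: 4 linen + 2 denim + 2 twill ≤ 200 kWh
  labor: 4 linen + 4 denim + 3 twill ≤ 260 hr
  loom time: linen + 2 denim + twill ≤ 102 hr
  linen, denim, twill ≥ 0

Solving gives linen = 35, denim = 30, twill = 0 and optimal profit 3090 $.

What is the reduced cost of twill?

Binding: steam and labor. Non-binding: loom time (7 unused).
By complementary slackness, y = 0 for the non-binding constraint.
Dual feasibility on the basic columns requires 4·y_steam + 4·y_labor = 54, 2·y_steam + 4·y_labor = 40.
Solving: y_steam = 7, y_labor = 6.5.
Reduced cost of twill: c₃ − yᵀa₃ = 32.5 − (7·2 + 6.5·3) = 32.5 − 33.5 = -1.

-1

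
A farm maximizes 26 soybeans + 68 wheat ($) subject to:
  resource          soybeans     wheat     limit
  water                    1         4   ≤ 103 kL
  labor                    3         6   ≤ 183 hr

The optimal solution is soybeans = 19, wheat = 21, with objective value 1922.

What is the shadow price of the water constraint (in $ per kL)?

Check each constraint at x*: water 103/103 (tight); labor 183/183 (tight).
Dual feasibility on the basic columns requires 1·y_water + 3·y_labor = 26, 4·y_water + 6·y_labor = 68.
→ y_water = 8 and y_labor = 6.
Shadow price of water = 8.

8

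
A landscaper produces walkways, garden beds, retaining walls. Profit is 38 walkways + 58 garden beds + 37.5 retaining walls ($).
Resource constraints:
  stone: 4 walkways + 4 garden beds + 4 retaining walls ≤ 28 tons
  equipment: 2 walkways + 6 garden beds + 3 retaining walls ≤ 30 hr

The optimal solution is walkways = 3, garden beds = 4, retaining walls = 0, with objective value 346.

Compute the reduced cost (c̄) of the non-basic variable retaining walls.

-5.5

At the optimum: stone uses 28 of 28 (binding); equipment uses 30 of 30 (binding).
Dual feasibility on the basic columns requires 4·y_stone + 2·y_equipment = 38, 4·y_stone + 6·y_equipment = 58.
Solving: y_stone = 7, y_equipment = 5.
Reduced cost of retaining walls: c₃ − yᵀa₃ = 37.5 − (7·4 + 5·3) = 37.5 − 43 = -5.5.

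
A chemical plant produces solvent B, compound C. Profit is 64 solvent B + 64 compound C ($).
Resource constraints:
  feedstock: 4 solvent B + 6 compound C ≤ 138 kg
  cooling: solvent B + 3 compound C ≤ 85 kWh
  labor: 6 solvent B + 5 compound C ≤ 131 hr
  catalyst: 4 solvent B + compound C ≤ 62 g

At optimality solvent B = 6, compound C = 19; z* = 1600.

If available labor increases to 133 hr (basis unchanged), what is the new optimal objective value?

At the optimum: feedstock uses 138 of 138 (binding); cooling uses 63 of 85 (slack = 22); labor uses 131 of 131 (binding); catalyst uses 43 of 62 (slack = 19).
By complementary slackness, y = 0 for the non-binding constraints.
Dual feasibility on the basic columns requires 4·y_feedstock + 6·y_labor = 64, 6·y_feedstock + 5·y_labor = 64.
Solving: y_feedstock = 4, y_labor = 8.
Δz = y_labor·Δb = 8 × (2) = 16, so new z* = 1600 + 16 = 1616.

1616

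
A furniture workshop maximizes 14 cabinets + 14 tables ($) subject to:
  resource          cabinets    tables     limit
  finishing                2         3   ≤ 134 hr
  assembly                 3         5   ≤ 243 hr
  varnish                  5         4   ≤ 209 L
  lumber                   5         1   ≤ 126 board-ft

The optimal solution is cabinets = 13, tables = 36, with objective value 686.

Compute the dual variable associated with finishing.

2

Check each constraint at x*: finishing 134/134 (tight); assembly 219/243 (slack 24); varnish 209/209 (tight); lumber 101/126 (slack 25).
Slack constraints have shadow price 0 (complementary slackness).
The binding rows give the dual system: 2·y_finishing + 5·y_varnish = 14 and 3·y_finishing + 4·y_varnish = 14.
→ y_finishing = 2 and y_varnish = 2.
Shadow price of finishing = 2.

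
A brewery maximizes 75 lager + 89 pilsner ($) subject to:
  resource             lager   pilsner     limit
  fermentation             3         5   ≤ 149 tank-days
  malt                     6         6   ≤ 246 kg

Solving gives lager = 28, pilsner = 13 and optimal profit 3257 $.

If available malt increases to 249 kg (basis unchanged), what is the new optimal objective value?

Both fermentation and malt are binding at x*.
The binding rows give the dual system: 3·y_fermentation + 6·y_malt = 75 and 5·y_fermentation + 6·y_malt = 89.
Solving: y_fermentation = 7, y_malt = 9.
Δz = y_malt·Δb = 9 × (3) = 27, so new z* = 3257 + 27 = 3284.

3284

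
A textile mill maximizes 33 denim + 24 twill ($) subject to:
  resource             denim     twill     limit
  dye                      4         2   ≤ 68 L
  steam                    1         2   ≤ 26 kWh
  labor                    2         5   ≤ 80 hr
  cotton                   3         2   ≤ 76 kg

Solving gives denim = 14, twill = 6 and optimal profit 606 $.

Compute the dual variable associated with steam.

5

Check each constraint at x*: dye 68/68 (tight); steam 26/26 (tight); labor 58/80 (slack 22); cotton 54/76 (slack 22).
Slack constraints have shadow price 0 (complementary slackness).
From A_Bᵀ y = c: 4·y_dye + 1·y_steam = 33; 2·y_dye + 2·y_steam = 24.
→ y_dye = 7 and y_steam = 5.
Shadow price of steam = 5.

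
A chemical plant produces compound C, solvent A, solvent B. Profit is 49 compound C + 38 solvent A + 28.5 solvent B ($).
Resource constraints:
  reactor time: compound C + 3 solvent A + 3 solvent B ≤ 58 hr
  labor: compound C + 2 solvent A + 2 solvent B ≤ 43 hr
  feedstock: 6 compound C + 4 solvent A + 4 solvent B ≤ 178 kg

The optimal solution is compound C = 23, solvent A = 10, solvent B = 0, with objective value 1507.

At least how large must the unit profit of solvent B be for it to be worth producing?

38

At the optimum: reactor time uses 53 of 58 (slack = 5); labor uses 43 of 43 (binding); feedstock uses 178 of 178 (binding).
Slack constraints have shadow price 0 (complementary slackness).
From A_Bᵀ y = c: 1·y_labor + 6·y_feedstock = 49; 2·y_labor + 4·y_feedstock = 38.
This yields shadow prices y_labor = 4, y_feedstock = 7.5.
solvent B enters the basis when its profit ≥ yᵀa₃ = 4·2 + 7.5·4 = 38.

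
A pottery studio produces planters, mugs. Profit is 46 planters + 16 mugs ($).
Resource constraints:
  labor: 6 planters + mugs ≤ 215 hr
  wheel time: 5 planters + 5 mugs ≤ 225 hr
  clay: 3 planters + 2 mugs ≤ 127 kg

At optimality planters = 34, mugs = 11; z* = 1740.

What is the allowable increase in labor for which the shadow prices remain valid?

15

Binding constraints: labor, wheel time. The basis is B = [[6,1],[5,5]] with det 25.
Per unit increase in labor, x* moves by d = (0.2, -0.2).
The basis stays optimal until clay becomes binding; allowable increase = 15 hr.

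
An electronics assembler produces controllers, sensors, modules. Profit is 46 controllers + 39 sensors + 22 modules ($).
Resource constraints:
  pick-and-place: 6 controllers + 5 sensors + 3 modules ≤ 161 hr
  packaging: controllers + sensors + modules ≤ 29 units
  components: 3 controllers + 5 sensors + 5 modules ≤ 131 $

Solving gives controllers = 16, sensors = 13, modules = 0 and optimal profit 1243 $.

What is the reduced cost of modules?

At the optimum: pick-and-place uses 161 of 161 (binding); packaging uses 29 of 29 (binding); components uses 113 of 131 (slack = 18).
Since components is not tight, its dual is 0.
From A_Bᵀ y = c: 6·y_pick-and-place + 1·y_packaging = 46; 5·y_pick-and-place + 1·y_packaging = 39.
This yields shadow prices y_pick-and-place = 7, y_packaging = 4.
Reduced cost of modules: c₃ − yᵀa₃ = 22 − (7·3 + 4·1) = 22 − 25 = -3.

-3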